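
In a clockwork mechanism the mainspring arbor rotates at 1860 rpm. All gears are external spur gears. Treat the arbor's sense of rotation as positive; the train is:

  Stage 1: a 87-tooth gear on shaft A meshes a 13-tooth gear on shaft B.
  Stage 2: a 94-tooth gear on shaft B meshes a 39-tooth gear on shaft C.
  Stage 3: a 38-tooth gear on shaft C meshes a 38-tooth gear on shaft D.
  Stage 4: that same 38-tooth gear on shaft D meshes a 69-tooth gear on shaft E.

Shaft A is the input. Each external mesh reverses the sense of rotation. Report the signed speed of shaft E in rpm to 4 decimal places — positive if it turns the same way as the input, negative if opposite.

+16522.9123 rpm (same as input, |ω| = 16522.9123 rpm)

Stage 1 [87T→13T]: ω = 1860.0000×87/13 = 12447.6923 rpm, dir flips to −; running = −12447.6923
Stage 2 [94T→39T]: ω = 12447.6923×94/39 = 30002.1302 rpm, dir flips to +; running = +30002.1302
Stage 3 [38T→38T]: ω = 30002.1302×38/38 = 30002.1302 rpm, dir flips to −; running = −30002.1302
Stage 4 [38T→69T]: ω = 30002.1302×38/69 = 16522.9123 rpm, dir flips to +; running = +16522.9123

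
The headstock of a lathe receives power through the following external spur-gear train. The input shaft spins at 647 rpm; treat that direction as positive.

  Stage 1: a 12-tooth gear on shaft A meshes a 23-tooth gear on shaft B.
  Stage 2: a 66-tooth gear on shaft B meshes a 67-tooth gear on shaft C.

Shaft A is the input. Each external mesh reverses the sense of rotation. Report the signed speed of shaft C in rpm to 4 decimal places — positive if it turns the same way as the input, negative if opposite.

Stage 1 [12T→23T]: ω = 647.0000×12/23 = 337.5652 rpm, dir flips to −; running = −337.5652
Stage 2 [66T→67T]: ω = 337.5652×66/67 = 332.5269 rpm, dir flips to +; running = +332.5269

+332.5269 rpm (same as input, |ω| = 332.5269 rpm)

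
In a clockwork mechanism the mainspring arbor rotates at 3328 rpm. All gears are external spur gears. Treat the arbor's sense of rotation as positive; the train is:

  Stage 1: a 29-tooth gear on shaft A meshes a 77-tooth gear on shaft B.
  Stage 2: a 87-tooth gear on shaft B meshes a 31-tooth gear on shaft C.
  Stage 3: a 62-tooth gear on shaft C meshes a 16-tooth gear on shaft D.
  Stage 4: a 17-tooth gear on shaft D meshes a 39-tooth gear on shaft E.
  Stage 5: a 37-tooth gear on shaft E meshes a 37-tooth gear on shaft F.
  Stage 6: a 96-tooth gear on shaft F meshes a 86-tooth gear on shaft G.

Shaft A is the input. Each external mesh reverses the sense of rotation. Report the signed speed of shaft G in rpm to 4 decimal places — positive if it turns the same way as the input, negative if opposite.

+6632.4953 rpm (same as input, |ω| = 6632.4953 rpm)

Stage 1 [29T→77T]: ω = 3328.0000×29/77 = 1253.4026 rpm, dir flips to −; running = −1253.4026
Stage 2 [87T→31T]: ω = 1253.4026×87/31 = 3517.6137 rpm, dir flips to +; running = +3517.6137
Stage 3 [62T→16T]: ω = 3517.6137×62/16 = 13630.7532 rpm, dir flips to −; running = −13630.7532
Stage 4 [17T→39T]: ω = 13630.7532×17/39 = 5941.6104 rpm, dir flips to +; running = +5941.6104
Stage 5 [37T→37T]: ω = 5941.6104×37/37 = 5941.6104 rpm, dir flips to −; running = −5941.6104
Stage 6 [96T→86T]: ω = 5941.6104×96/86 = 6632.4953 rpm, dir flips to +; running = +6632.4953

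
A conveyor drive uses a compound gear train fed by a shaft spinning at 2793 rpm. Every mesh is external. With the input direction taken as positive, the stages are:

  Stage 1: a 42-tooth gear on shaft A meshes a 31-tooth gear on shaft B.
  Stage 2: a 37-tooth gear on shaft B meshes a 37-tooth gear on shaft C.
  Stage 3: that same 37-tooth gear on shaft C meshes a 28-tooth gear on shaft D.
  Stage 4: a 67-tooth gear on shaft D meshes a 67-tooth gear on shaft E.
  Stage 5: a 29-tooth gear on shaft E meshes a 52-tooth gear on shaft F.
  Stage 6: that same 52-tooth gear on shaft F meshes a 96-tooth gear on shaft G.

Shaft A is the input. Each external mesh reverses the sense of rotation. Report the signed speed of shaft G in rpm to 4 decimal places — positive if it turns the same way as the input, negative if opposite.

+1510.5287 rpm (same as input, |ω| = 1510.5287 rpm)

Stage 1 [42T→31T]: ω = 2793.0000×42/31 = 3784.0645 rpm, dir flips to −; running = −3784.0645
Stage 2 [37T→37T]: ω = 3784.0645×37/37 = 3784.0645 rpm, dir flips to +; running = +3784.0645
Stage 3 [37T→28T]: ω = 3784.0645×37/28 = 5000.3710 rpm, dir flips to −; running = −5000.3710
Stage 4 [67T→67T]: ω = 5000.3710×67/67 = 5000.3710 rpm, dir flips to +; running = +5000.3710
Stage 5 [29T→52T]: ω = 5000.3710×29/52 = 2788.6684 rpm, dir flips to −; running = −2788.6684
Stage 6 [52T→96T]: ω = 2788.6684×52/96 = 1510.5287 rpm, dir flips to +; running = +1510.5287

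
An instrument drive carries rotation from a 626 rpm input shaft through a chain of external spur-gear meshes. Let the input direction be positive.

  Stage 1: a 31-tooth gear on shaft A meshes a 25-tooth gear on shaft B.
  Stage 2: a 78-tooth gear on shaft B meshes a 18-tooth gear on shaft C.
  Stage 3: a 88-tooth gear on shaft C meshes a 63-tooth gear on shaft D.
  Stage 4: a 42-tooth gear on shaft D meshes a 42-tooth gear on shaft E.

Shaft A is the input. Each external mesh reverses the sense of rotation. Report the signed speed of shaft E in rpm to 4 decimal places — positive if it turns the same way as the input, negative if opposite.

Stage 1 [31T→25T]: ω = 626.0000×31/25 = 776.2400 rpm, dir flips to −; running = −776.2400
Stage 2 [78T→18T]: ω = 776.2400×78/18 = 3363.7067 rpm, dir flips to +; running = +3363.7067
Stage 3 [88T→63T]: ω = 3363.7067×88/63 = 4698.5109 rpm, dir flips to −; running = −4698.5109
Stage 4 [42T→42T]: ω = 4698.5109×42/42 = 4698.5109 rpm, dir flips to +; running = +4698.5109

+4698.5109 rpm (same as input, |ω| = 4698.5109 rpm)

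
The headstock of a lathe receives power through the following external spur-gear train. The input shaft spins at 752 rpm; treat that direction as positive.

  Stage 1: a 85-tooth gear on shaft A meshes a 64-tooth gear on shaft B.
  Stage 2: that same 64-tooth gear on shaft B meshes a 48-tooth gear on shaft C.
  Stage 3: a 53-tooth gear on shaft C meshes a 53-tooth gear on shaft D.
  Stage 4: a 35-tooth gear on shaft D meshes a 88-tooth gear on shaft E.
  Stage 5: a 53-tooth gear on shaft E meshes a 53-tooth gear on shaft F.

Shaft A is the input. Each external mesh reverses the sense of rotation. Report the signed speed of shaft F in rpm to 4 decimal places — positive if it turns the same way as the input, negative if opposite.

Stage 1 [85T→64T]: ω = 752.0000×85/64 = 998.7500 rpm, dir flips to −; running = −998.7500
Stage 2 [64T→48T]: ω = 998.7500×64/48 = 1331.6667 rpm, dir flips to +; running = +1331.6667
Stage 3 [53T→53T]: ω = 1331.6667×53/53 = 1331.6667 rpm, dir flips to −; running = −1331.6667
Stage 4 [35T→88T]: ω = 1331.6667×35/88 = 529.6402 rpm, dir flips to +; running = +529.6402
Stage 5 [53T→53T]: ω = 529.6402×53/53 = 529.6402 rpm, dir flips to −; running = −529.6402

-529.6402 rpm (opposite to input, |ω| = 529.6402 rpm)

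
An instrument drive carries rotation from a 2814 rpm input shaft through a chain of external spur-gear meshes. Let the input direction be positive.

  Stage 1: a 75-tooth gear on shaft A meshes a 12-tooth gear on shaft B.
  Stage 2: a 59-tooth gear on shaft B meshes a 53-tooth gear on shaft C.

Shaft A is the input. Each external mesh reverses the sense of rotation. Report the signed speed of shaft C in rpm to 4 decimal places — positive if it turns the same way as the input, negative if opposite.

+19578.5377 rpm (same as input, |ω| = 19578.5377 rpm)

Stage 1 [75T→12T]: ω = 2814.0000×75/12 = 17587.5000 rpm, dir flips to −; running = −17587.5000
Stage 2 [59T→53T]: ω = 17587.5000×59/53 = 19578.5377 rpm, dir flips to +; running = +19578.5377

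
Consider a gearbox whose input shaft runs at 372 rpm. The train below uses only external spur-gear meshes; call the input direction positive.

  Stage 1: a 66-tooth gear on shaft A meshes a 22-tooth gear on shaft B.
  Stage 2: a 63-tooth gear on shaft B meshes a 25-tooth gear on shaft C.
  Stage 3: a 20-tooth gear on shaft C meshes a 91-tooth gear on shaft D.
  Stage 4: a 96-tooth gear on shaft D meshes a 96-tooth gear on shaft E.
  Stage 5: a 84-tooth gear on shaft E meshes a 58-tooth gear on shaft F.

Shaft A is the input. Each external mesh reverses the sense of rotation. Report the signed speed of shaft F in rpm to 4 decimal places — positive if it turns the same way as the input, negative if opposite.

Stage 1 [66T→22T]: ω = 372.0000×66/22 = 1116.0000 rpm, dir flips to −; running = −1116.0000
Stage 2 [63T→25T]: ω = 1116.0000×63/25 = 2812.3200 rpm, dir flips to +; running = +2812.3200
Stage 3 [20T→91T]: ω = 2812.3200×20/91 = 618.0923 rpm, dir flips to −; running = −618.0923
Stage 4 [96T→96T]: ω = 618.0923×96/96 = 618.0923 rpm, dir flips to +; running = +618.0923
Stage 5 [84T→58T]: ω = 618.0923×84/58 = 895.1682 rpm, dir flips to −; running = −895.1682

-895.1682 rpm (opposite to input, |ω| = 895.1682 rpm)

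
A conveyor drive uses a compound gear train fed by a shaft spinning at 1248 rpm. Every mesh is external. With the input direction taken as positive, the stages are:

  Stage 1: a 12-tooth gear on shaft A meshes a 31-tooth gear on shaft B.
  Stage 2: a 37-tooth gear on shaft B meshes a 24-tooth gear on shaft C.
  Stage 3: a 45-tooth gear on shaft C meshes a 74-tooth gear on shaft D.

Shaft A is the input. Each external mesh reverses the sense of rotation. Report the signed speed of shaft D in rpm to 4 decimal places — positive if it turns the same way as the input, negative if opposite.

-452.9032 rpm (opposite to input, |ω| = 452.9032 rpm)

Stage 1 [12T→31T]: ω = 1248.0000×12/31 = 483.0968 rpm, dir flips to −; running = −483.0968
Stage 2 [37T→24T]: ω = 483.0968×37/24 = 744.7742 rpm, dir flips to +; running = +744.7742
Stage 3 [45T→74T]: ω = 744.7742×45/74 = 452.9032 rpm, dir flips to −; running = −452.9032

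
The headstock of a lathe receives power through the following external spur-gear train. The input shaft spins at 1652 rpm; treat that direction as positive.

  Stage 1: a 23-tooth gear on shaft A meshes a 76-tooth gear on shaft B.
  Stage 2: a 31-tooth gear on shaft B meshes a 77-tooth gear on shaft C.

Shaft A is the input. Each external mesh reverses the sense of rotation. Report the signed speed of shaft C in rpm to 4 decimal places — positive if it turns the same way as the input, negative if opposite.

Stage 1 [23T→76T]: ω = 1652.0000×23/76 = 499.9474 rpm, dir flips to −; running = −499.9474
Stage 2 [31T→77T]: ω = 499.9474×31/77 = 201.2775 rpm, dir flips to +; running = +201.2775

+201.2775 rpm (same as input, |ω| = 201.2775 rpm)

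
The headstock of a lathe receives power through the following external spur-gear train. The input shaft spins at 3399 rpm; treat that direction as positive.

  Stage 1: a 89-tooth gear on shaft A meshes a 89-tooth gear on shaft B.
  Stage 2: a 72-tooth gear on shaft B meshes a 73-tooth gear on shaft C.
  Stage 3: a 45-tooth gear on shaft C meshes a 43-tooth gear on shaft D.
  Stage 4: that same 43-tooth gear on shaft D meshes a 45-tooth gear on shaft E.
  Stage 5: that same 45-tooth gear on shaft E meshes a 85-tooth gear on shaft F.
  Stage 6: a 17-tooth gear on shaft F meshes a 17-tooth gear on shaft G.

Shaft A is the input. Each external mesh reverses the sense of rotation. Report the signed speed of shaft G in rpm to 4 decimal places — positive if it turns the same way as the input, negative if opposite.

Stage 1 [89T→89T]: ω = 3399.0000×89/89 = 3399.0000 rpm, dir flips to −; running = −3399.0000
Stage 2 [72T→73T]: ω = 3399.0000×72/73 = 3352.4384 rpm, dir flips to +; running = +3352.4384
Stage 3 [45T→43T]: ω = 3352.4384×45/43 = 3508.3657 rpm, dir flips to −; running = −3508.3657
Stage 4 [43T→45T]: ω = 3508.3657×43/45 = 3352.4384 rpm, dir flips to +; running = +3352.4384
Stage 5 [45T→85T]: ω = 3352.4384×45/85 = 1774.8203 rpm, dir flips to −; running = −1774.8203
Stage 6 [17T→17T]: ω = 1774.8203×17/17 = 1774.8203 rpm, dir flips to +; running = +1774.8203

+1774.8203 rpm (same as input, |ω| = 1774.8203 rpm)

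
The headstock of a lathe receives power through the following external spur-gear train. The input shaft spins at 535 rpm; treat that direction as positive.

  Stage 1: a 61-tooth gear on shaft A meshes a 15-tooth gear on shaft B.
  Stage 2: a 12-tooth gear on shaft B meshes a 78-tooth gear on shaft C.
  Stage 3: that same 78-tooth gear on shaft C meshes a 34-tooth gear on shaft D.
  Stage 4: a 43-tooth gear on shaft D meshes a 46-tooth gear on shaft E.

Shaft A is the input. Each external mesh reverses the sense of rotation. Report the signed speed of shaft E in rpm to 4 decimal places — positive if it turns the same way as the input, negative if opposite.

Stage 1 [61T→15T]: ω = 535.0000×61/15 = 2175.6667 rpm, dir flips to −; running = −2175.6667
Stage 2 [12T→78T]: ω = 2175.6667×12/78 = 334.7179 rpm, dir flips to +; running = +334.7179
Stage 3 [78T→34T]: ω = 334.7179×78/34 = 767.8824 rpm, dir flips to −; running = −767.8824
Stage 4 [43T→46T]: ω = 767.8824×43/46 = 717.8031 rpm, dir flips to +; running = +717.8031

+717.8031 rpm (same as input, |ω| = 717.8031 rpm)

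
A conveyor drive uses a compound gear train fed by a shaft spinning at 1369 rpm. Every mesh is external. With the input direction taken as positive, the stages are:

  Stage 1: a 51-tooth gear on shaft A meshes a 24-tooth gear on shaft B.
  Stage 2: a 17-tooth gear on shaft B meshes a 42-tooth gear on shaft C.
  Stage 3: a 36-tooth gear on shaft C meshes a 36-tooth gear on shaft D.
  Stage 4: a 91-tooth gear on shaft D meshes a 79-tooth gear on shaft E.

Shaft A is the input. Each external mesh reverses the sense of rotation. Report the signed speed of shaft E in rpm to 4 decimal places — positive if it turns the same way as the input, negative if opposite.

Stage 1 [51T→24T]: ω = 1369.0000×51/24 = 2909.1250 rpm, dir flips to −; running = −2909.1250
Stage 2 [17T→42T]: ω = 2909.1250×17/42 = 1177.5030 rpm, dir flips to +; running = +1177.5030
Stage 3 [36T→36T]: ω = 1177.5030×36/36 = 1177.5030 rpm, dir flips to −; running = −1177.5030
Stage 4 [91T→79T]: ω = 1177.5030×91/79 = 1356.3642 rpm, dir flips to +; running = +1356.3642

+1356.3642 rpm (same as input, |ω| = 1356.3642 rpm)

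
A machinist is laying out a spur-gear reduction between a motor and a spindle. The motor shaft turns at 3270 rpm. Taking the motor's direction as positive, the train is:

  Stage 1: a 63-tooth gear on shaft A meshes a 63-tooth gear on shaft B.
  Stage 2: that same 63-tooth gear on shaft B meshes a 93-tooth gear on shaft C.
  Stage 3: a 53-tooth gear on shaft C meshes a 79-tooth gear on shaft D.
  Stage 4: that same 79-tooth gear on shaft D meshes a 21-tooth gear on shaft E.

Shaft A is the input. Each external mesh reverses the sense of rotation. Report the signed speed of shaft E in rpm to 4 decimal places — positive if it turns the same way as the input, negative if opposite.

Stage 1 [63T→63T]: ω = 3270.0000×63/63 = 3270.0000 rpm, dir flips to −; running = −3270.0000
Stage 2 [63T→93T]: ω = 3270.0000×63/93 = 2215.1613 rpm, dir flips to +; running = +2215.1613
Stage 3 [53T→79T]: ω = 2215.1613×53/79 = 1486.1209 rpm, dir flips to −; running = −1486.1209
Stage 4 [79T→21T]: ω = 1486.1209×79/21 = 5590.6452 rpm, dir flips to +; running = +5590.6452

+5590.6452 rpm (same as input, |ω| = 5590.6452 rpm)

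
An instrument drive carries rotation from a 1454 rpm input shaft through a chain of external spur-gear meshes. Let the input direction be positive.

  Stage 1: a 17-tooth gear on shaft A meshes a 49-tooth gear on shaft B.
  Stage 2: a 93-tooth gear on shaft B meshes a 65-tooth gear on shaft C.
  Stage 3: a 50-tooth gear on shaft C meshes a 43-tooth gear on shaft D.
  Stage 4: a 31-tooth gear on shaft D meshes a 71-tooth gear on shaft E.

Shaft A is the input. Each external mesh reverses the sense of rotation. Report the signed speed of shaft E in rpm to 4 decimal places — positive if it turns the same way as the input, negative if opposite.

+366.4306 rpm (same as input, |ω| = 366.4306 rpm)

Stage 1 [17T→49T]: ω = 1454.0000×17/49 = 504.4490 rpm, dir flips to −; running = −504.4490
Stage 2 [93T→65T]: ω = 504.4490×93/65 = 721.7501 rpm, dir flips to +; running = +721.7501
Stage 3 [50T→43T]: ω = 721.7501×50/43 = 839.2443 rpm, dir flips to −; running = −839.2443
Stage 4 [31T→71T]: ω = 839.2443×31/71 = 366.4306 rpm, dir flips to +; running = +366.4306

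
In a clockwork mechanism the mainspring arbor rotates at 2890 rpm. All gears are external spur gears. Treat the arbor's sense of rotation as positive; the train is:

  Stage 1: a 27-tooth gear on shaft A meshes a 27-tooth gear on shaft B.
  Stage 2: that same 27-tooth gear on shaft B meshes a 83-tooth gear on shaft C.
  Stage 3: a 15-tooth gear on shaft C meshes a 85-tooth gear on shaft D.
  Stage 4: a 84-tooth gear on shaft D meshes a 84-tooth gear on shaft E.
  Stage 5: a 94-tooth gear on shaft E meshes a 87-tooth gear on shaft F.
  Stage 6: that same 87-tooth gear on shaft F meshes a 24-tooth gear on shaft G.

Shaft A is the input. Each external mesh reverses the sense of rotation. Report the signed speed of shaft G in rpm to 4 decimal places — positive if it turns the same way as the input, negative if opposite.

Stage 1 [27T→27T]: ω = 2890.0000×27/27 = 2890.0000 rpm, dir flips to −; running = −2890.0000
Stage 2 [27T→83T]: ω = 2890.0000×27/83 = 940.1205 rpm, dir flips to +; running = +940.1205
Stage 3 [15T→85T]: ω = 940.1205×15/85 = 165.9036 rpm, dir flips to −; running = −165.9036
Stage 4 [84T→84T]: ω = 165.9036×84/84 = 165.9036 rpm, dir flips to +; running = +165.9036
Stage 5 [94T→87T]: ω = 165.9036×94/87 = 179.2522 rpm, dir flips to −; running = −179.2522
Stage 6 [87T→24T]: ω = 179.2522×87/24 = 649.7892 rpm, dir flips to +; running = +649.7892

+649.7892 rpm (same as input, |ω| = 649.7892 rpm)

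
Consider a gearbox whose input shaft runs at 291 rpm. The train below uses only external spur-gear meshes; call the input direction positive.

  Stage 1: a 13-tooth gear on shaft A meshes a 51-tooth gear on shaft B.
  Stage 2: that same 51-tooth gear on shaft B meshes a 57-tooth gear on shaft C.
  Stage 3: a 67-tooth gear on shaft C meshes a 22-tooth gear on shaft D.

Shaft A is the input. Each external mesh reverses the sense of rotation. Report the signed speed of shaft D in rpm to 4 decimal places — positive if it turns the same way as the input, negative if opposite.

-202.1220 rpm (opposite to input, |ω| = 202.1220 rpm)

Stage 1 [13T→51T]: ω = 291.0000×13/51 = 74.1765 rpm, dir flips to −; running = −74.1765
Stage 2 [51T→57T]: ω = 74.1765×51/57 = 66.3684 rpm, dir flips to +; running = +66.3684
Stage 3 [67T→22T]: ω = 66.3684×67/22 = 202.1220 rpm, dir flips to −; running = −202.1220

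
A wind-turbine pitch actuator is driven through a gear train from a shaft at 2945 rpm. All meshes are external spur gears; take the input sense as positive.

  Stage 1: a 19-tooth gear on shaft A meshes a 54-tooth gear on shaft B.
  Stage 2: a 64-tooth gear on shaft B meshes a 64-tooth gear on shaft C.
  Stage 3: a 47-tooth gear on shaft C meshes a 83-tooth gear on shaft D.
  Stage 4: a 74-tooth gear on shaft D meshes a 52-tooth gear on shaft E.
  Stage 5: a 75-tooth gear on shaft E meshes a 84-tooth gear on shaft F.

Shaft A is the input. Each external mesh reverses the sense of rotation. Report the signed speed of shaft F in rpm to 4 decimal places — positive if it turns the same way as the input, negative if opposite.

-745.5474 rpm (opposite to input, |ω| = 745.5474 rpm)

Stage 1 [19T→54T]: ω = 2945.0000×19/54 = 1036.2037 rpm, dir flips to −; running = −1036.2037
Stage 2 [64T→64T]: ω = 1036.2037×64/64 = 1036.2037 rpm, dir flips to +; running = +1036.2037
Stage 3 [47T→83T]: ω = 1036.2037×47/83 = 586.7660 rpm, dir flips to −; running = −586.7660
Stage 4 [74T→52T]: ω = 586.7660×74/52 = 835.0131 rpm, dir flips to +; running = +835.0131
Stage 5 [75T→84T]: ω = 835.0131×75/84 = 745.5474 rpm, dir flips to −; running = −745.5474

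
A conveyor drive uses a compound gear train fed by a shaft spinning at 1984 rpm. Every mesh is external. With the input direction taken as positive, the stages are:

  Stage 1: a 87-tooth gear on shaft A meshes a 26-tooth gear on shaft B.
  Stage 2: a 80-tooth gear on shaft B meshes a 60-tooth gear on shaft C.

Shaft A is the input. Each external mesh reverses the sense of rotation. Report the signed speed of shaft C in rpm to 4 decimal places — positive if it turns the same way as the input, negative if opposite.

Stage 1 [87T→26T]: ω = 1984.0000×87/26 = 6638.7692 rpm, dir flips to −; running = −6638.7692
Stage 2 [80T→60T]: ω = 6638.7692×80/60 = 8851.6923 rpm, dir flips to +; running = +8851.6923

+8851.6923 rpm (same as input, |ω| = 8851.6923 rpm)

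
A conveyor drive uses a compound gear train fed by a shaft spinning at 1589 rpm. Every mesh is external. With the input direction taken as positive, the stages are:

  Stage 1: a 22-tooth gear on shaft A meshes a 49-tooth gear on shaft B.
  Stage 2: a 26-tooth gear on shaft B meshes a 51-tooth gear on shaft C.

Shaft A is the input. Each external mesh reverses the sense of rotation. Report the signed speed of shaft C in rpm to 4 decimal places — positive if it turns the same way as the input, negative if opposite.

Stage 1 [22T→49T]: ω = 1589.0000×22/49 = 713.4286 rpm, dir flips to −; running = −713.4286
Stage 2 [26T→51T]: ω = 713.4286×26/51 = 363.7087 rpm, dir flips to +; running = +363.7087

+363.7087 rpm (same as input, |ω| = 363.7087 rpm)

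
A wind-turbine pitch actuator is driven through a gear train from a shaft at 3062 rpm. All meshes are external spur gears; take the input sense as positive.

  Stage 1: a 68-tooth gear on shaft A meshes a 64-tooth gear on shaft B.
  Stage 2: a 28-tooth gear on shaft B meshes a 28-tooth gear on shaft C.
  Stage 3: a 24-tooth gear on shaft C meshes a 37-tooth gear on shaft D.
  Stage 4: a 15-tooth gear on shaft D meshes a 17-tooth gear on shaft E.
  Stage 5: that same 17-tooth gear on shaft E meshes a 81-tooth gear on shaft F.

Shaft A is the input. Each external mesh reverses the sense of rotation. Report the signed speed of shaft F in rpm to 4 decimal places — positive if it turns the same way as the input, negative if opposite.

-390.7958 rpm (opposite to input, |ω| = 390.7958 rpm)

Stage 1 [68T→64T]: ω = 3062.0000×68/64 = 3253.3750 rpm, dir flips to −; running = −3253.3750
Stage 2 [28T→28T]: ω = 3253.3750×28/28 = 3253.3750 rpm, dir flips to +; running = +3253.3750
Stage 3 [24T→37T]: ω = 3253.3750×24/37 = 2110.2973 rpm, dir flips to −; running = −2110.2973
Stage 4 [15T→17T]: ω = 2110.2973×15/17 = 1862.0270 rpm, dir flips to +; running = +1862.0270
Stage 5 [17T→81T]: ω = 1862.0270×17/81 = 390.7958 rpm, dir flips to −; running = −390.7958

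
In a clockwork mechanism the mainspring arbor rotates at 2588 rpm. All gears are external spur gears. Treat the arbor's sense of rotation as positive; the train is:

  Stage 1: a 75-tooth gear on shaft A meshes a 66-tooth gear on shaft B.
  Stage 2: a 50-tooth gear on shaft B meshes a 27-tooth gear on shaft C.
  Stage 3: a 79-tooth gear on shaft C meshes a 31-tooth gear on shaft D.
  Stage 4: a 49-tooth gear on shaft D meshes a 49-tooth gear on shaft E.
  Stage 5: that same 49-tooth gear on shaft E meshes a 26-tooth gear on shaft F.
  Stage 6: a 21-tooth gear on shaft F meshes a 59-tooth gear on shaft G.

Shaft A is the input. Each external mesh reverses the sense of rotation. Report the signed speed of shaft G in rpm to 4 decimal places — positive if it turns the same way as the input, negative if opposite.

+9309.8622 rpm (same as input, |ω| = 9309.8622 rpm)

Stage 1 [75T→66T]: ω = 2588.0000×75/66 = 2940.9091 rpm, dir flips to −; running = −2940.9091
Stage 2 [50T→27T]: ω = 2940.9091×50/27 = 5446.1279 rpm, dir flips to +; running = +5446.1279
Stage 3 [79T→31T]: ω = 5446.1279×79/31 = 13878.8422 rpm, dir flips to −; running = −13878.8422
Stage 4 [49T→49T]: ω = 13878.8422×49/49 = 13878.8422 rpm, dir flips to +; running = +13878.8422
Stage 5 [49T→26T]: ω = 13878.8422×49/26 = 26156.2795 rpm, dir flips to −; running = −26156.2795
Stage 6 [21T→59T]: ω = 26156.2795×21/59 = 9309.8622 rpm, dir flips to +; running = +9309.8622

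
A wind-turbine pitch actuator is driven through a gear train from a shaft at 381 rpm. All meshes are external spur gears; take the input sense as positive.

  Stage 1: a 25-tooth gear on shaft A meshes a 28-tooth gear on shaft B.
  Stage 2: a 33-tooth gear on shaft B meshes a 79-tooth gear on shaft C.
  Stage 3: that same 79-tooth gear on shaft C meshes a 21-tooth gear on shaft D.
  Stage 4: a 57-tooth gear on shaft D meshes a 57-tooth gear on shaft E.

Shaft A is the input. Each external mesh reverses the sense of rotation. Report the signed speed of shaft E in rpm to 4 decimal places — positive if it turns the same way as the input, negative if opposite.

Stage 1 [25T→28T]: ω = 381.0000×25/28 = 340.1786 rpm, dir flips to −; running = −340.1786
Stage 2 [33T→79T]: ω = 340.1786×33/79 = 142.0999 rpm, dir flips to +; running = +142.0999
Stage 3 [79T→21T]: ω = 142.0999×79/21 = 534.5663 rpm, dir flips to −; running = −534.5663
Stage 4 [57T→57T]: ω = 534.5663×57/57 = 534.5663 rpm, dir flips to +; running = +534.5663

+534.5663 rpm (same as input, |ω| = 534.5663 rpm)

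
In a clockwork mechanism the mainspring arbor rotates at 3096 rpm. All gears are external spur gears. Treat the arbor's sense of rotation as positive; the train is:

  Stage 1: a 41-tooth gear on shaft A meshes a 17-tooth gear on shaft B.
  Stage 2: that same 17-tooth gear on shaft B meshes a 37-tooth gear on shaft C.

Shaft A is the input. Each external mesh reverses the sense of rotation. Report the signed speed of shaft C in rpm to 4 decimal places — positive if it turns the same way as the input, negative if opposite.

Stage 1 [41T→17T]: ω = 3096.0000×41/17 = 7466.8235 rpm, dir flips to −; running = −7466.8235
Stage 2 [17T→37T]: ω = 7466.8235×17/37 = 3430.7027 rpm, dir flips to +; running = +3430.7027

+3430.7027 rpm (same as input, |ω| = 3430.7027 rpm)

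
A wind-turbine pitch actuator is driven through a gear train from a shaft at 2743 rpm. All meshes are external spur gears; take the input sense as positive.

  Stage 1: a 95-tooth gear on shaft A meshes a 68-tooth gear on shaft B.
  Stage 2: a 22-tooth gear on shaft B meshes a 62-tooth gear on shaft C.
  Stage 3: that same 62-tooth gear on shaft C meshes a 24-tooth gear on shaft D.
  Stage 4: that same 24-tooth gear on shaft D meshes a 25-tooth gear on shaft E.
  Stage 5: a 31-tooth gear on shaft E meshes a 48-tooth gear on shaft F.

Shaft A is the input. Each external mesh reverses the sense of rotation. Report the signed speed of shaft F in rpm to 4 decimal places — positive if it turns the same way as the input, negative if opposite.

Stage 1 [95T→68T]: ω = 2743.0000×95/68 = 3832.1324 rpm, dir flips to −; running = −3832.1324
Stage 2 [22T→62T]: ω = 3832.1324×22/62 = 1359.7889 rpm, dir flips to +; running = +1359.7889
Stage 3 [62T→24T]: ω = 1359.7889×62/24 = 3512.7880 rpm, dir flips to −; running = −3512.7880
Stage 4 [24T→25T]: ω = 3512.7880×24/25 = 3372.2765 rpm, dir flips to +; running = +3372.2765
Stage 5 [31T→48T]: ω = 3372.2765×31/48 = 2177.9286 rpm, dir flips to −; running = −2177.9286

-2177.9286 rpm (opposite to input, |ω| = 2177.9286 rpm)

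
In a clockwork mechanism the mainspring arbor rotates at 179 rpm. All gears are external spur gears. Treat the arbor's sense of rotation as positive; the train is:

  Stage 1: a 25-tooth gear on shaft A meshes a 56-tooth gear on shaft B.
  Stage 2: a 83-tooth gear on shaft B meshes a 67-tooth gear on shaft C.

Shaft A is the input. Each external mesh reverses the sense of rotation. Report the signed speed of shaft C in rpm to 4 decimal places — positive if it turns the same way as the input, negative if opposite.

Stage 1 [25T→56T]: ω = 179.0000×25/56 = 79.9107 rpm, dir flips to −; running = −79.9107
Stage 2 [83T→67T]: ω = 79.9107×83/67 = 98.9939 rpm, dir flips to +; running = +98.9939

+98.9939 rpm (same as input, |ω| = 98.9939 rpm)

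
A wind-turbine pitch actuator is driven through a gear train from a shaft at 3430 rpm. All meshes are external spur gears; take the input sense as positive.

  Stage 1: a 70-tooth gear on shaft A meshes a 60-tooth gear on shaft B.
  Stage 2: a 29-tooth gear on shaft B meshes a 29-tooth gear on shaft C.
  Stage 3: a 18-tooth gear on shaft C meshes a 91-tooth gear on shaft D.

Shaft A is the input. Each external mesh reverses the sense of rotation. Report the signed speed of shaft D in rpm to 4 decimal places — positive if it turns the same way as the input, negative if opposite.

Stage 1 [70T→60T]: ω = 3430.0000×70/60 = 4001.6667 rpm, dir flips to −; running = −4001.6667
Stage 2 [29T→29T]: ω = 4001.6667×29/29 = 4001.6667 rpm, dir flips to +; running = +4001.6667
Stage 3 [18T→91T]: ω = 4001.6667×18/91 = 791.5385 rpm, dir flips to −; running = −791.5385

-791.5385 rpm (opposite to input, |ω| = 791.5385 rpm)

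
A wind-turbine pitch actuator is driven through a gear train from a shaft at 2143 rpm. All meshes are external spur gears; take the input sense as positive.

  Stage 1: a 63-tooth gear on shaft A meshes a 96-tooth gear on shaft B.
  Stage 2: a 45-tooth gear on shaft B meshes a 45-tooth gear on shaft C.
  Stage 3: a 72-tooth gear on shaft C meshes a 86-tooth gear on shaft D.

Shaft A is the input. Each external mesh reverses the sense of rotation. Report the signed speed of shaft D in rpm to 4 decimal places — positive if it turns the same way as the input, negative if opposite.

-1177.4041 rpm (opposite to input, |ω| = 1177.4041 rpm)

Stage 1 [63T→96T]: ω = 2143.0000×63/96 = 1406.3438 rpm, dir flips to −; running = −1406.3438
Stage 2 [45T→45T]: ω = 1406.3438×45/45 = 1406.3438 rpm, dir flips to +; running = +1406.3438
Stage 3 [72T→86T]: ω = 1406.3438×72/86 = 1177.4041 rpm, dir flips to −; running = −1177.4041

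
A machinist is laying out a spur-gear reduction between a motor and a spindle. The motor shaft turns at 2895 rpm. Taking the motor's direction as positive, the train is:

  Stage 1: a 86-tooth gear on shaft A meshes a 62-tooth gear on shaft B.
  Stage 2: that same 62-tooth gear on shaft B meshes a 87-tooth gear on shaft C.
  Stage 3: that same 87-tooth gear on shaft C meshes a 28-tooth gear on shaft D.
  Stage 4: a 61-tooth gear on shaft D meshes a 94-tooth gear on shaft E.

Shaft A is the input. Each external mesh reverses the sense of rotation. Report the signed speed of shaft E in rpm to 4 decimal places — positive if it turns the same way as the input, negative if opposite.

+5770.2014 rpm (same as input, |ω| = 5770.2014 rpm)

Stage 1 [86T→62T]: ω = 2895.0000×86/62 = 4015.6452 rpm, dir flips to −; running = −4015.6452
Stage 2 [62T→87T]: ω = 4015.6452×62/87 = 2861.7241 rpm, dir flips to +; running = +2861.7241
Stage 3 [87T→28T]: ω = 2861.7241×87/28 = 8891.7857 rpm, dir flips to −; running = −8891.7857
Stage 4 [61T→94T]: ω = 8891.7857×61/94 = 5770.2014 rpm, dir flips to +; running = +5770.2014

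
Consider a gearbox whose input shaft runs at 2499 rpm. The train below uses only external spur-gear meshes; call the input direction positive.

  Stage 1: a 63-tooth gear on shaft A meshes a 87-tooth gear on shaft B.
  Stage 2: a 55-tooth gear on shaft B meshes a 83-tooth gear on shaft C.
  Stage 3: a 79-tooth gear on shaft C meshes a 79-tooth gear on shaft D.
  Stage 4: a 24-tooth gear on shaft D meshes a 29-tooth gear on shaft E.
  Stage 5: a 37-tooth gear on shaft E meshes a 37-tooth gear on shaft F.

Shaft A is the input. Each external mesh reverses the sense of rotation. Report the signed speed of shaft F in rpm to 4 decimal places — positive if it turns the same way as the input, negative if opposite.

Stage 1 [63T→87T]: ω = 2499.0000×63/87 = 1809.6207 rpm, dir flips to −; running = −1809.6207
Stage 2 [55T→83T]: ω = 1809.6207×55/83 = 1199.1462 rpm, dir flips to +; running = +1199.1462
Stage 3 [79T→79T]: ω = 1199.1462×79/79 = 1199.1462 rpm, dir flips to −; running = −1199.1462
Stage 4 [24T→29T]: ω = 1199.1462×24/29 = 992.3969 rpm, dir flips to +; running = +992.3969
Stage 5 [37T→37T]: ω = 992.3969×37/37 = 992.3969 rpm, dir flips to −; running = −992.3969

-992.3969 rpm (opposite to input, |ω| = 992.3969 rpm)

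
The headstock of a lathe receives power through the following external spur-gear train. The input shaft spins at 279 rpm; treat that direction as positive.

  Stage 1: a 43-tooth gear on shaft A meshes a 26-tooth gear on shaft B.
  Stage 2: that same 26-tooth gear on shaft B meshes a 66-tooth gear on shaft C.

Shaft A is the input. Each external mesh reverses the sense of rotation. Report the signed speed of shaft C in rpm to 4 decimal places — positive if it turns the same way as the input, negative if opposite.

+181.7727 rpm (same as input, |ω| = 181.7727 rpm)

Stage 1 [43T→26T]: ω = 279.0000×43/26 = 461.4231 rpm, dir flips to −; running = −461.4231
Stage 2 [26T→66T]: ω = 461.4231×26/66 = 181.7727 rpm, dir flips to +; running = +181.7727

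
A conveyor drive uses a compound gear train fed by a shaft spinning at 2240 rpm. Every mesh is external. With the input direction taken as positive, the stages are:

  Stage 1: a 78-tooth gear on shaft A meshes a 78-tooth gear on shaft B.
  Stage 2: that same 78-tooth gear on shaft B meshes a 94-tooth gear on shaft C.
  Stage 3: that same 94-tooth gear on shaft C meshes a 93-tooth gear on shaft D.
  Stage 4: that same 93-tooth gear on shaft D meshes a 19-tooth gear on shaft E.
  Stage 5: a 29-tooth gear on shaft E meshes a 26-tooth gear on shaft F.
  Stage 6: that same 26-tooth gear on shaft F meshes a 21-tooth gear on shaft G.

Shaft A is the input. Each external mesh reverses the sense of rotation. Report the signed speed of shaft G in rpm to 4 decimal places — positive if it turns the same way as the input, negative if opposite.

Stage 1 [78T→78T]: ω = 2240.0000×78/78 = 2240.0000 rpm, dir flips to −; running = −2240.0000
Stage 2 [78T→94T]: ω = 2240.0000×78/94 = 1858.7234 rpm, dir flips to +; running = +1858.7234
Stage 3 [94T→93T]: ω = 1858.7234×94/93 = 1878.7097 rpm, dir flips to −; running = −1878.7097
Stage 4 [93T→19T]: ω = 1878.7097×93/19 = 9195.7895 rpm, dir flips to +; running = +9195.7895
Stage 5 [29T→26T]: ω = 9195.7895×29/26 = 10256.8421 rpm, dir flips to −; running = −10256.8421
Stage 6 [26T→21T]: ω = 10256.8421×26/21 = 12698.9474 rpm, dir flips to +; running = +12698.9474

+12698.9474 rpm (same as input, |ω| = 12698.9474 rpm)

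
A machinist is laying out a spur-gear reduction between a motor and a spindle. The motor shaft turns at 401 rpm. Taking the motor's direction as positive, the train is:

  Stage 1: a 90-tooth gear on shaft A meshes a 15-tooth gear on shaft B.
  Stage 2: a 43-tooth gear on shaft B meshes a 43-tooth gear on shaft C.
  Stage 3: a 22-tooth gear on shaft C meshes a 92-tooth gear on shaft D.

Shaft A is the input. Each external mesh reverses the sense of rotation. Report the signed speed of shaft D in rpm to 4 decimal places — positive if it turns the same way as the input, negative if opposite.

-575.3478 rpm (opposite to input, |ω| = 575.3478 rpm)

Stage 1 [90T→15T]: ω = 401.0000×90/15 = 2406.0000 rpm, dir flips to −; running = −2406.0000
Stage 2 [43T→43T]: ω = 2406.0000×43/43 = 2406.0000 rpm, dir flips to +; running = +2406.0000
Stage 3 [22T→92T]: ω = 2406.0000×22/92 = 575.3478 rpm, dir flips to −; running = −575.3478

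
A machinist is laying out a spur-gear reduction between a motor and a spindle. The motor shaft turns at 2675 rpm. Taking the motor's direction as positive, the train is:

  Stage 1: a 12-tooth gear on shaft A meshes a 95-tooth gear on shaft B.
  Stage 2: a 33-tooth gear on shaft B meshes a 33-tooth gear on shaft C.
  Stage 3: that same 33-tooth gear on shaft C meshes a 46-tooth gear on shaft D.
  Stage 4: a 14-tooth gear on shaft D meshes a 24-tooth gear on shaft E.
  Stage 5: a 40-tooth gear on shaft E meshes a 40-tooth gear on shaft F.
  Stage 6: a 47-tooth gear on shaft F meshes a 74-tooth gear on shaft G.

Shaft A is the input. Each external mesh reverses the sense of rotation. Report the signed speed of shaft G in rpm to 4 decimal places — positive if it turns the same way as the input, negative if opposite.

+89.8091 rpm (same as input, |ω| = 89.8091 rpm)

Stage 1 [12T→95T]: ω = 2675.0000×12/95 = 337.8947 rpm, dir flips to −; running = −337.8947
Stage 2 [33T→33T]: ω = 337.8947×33/33 = 337.8947 rpm, dir flips to +; running = +337.8947
Stage 3 [33T→46T]: ω = 337.8947×33/46 = 242.4027 rpm, dir flips to −; running = −242.4027
Stage 4 [14T→24T]: ω = 242.4027×14/24 = 141.4016 rpm, dir flips to +; running = +141.4016
Stage 5 [40T→40T]: ω = 141.4016×40/40 = 141.4016 rpm, dir flips to −; running = −141.4016
Stage 6 [47T→74T]: ω = 141.4016×47/74 = 89.8091 rpm, dir flips to +; running = +89.8091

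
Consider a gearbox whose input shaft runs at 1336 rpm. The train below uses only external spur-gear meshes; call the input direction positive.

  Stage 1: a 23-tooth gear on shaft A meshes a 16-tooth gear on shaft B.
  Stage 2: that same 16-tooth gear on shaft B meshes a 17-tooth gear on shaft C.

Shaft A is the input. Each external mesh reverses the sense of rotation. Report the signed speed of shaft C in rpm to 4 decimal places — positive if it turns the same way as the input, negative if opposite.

Stage 1 [23T→16T]: ω = 1336.0000×23/16 = 1920.5000 rpm, dir flips to −; running = −1920.5000
Stage 2 [16T→17T]: ω = 1920.5000×16/17 = 1807.5294 rpm, dir flips to +; running = +1807.5294

+1807.5294 rpm (same as input, |ω| = 1807.5294 rpm)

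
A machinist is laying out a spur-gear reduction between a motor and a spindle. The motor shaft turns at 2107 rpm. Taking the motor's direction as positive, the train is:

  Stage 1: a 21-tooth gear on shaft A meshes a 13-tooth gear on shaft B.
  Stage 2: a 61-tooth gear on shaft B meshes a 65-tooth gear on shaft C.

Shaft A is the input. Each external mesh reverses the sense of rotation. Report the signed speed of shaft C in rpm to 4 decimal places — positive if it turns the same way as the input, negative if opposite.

Stage 1 [21T→13T]: ω = 2107.0000×21/13 = 3403.6154 rpm, dir flips to −; running = −3403.6154
Stage 2 [61T→65T]: ω = 3403.6154×61/65 = 3194.1621 rpm, dir flips to +; running = +3194.1621

+3194.1621 rpm (same as input, |ω| = 3194.1621 rpm)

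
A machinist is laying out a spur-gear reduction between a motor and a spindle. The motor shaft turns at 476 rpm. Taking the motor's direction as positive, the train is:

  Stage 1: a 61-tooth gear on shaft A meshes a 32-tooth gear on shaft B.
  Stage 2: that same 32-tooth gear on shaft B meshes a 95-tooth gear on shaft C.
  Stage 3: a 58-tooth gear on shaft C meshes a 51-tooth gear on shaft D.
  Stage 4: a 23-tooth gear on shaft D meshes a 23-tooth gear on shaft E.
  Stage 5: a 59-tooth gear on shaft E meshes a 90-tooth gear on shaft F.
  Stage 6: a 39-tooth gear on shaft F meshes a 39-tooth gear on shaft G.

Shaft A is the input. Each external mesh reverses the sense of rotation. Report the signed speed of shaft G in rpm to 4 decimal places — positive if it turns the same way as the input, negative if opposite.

+227.8665 rpm (same as input, |ω| = 227.8665 rpm)

Stage 1 [61T→32T]: ω = 476.0000×61/32 = 907.3750 rpm, dir flips to −; running = −907.3750
Stage 2 [32T→95T]: ω = 907.3750×32/95 = 305.6421 rpm, dir flips to +; running = +305.6421
Stage 3 [58T→51T]: ω = 305.6421×58/51 = 347.5930 rpm, dir flips to −; running = −347.5930
Stage 4 [23T→23T]: ω = 347.5930×23/23 = 347.5930 rpm, dir flips to +; running = +347.5930
Stage 5 [59T→90T]: ω = 347.5930×59/90 = 227.8665 rpm, dir flips to −; running = −227.8665
Stage 6 [39T→39T]: ω = 227.8665×39/39 = 227.8665 rpm, dir flips to +; running = +227.8665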